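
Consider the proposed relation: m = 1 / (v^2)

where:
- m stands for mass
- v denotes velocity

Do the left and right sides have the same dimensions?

No

m (mass) has dimensions [M].
v (velocity) has dimensions [L T^-1].

Left side: [M]
Right side: [L^-2 T^2]

The two sides have different dimensions, so the equation is NOT dimensionally consistent.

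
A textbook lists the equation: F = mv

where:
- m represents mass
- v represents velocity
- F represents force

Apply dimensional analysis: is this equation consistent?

No

m (mass) has dimensions [M].
v (velocity) has dimensions [L T^-1].
F (force) has dimensions [L M T^-2].

Left side: [L M T^-2]
Right side: [L M T^-1]

The two sides have different dimensions, so the equation is NOT dimensionally consistent.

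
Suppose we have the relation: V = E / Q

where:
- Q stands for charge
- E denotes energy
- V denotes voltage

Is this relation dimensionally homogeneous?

Yes

Q (charge) has dimensions [I T].
E (energy) has dimensions [L^2 M T^-2].
V (voltage) has dimensions [I^-1 L^2 M T^-3].

Left side: [I^-1 L^2 M T^-3]
Right side: [I^-1 L^2 M T^-3]

Both sides have the same dimensions, so the equation is dimensionally consistent.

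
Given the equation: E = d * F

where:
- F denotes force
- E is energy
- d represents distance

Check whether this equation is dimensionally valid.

Yes

F (force) has dimensions [L M T^-2].
E (energy) has dimensions [L^2 M T^-2].
d (distance) has dimensions [L].

Left side: [L^2 M T^-2]
Right side: [L^2 M T^-2]

Both sides have the same dimensions, so the equation is dimensionally consistent.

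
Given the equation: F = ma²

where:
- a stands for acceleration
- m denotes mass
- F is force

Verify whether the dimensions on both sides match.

No

a (acceleration) has dimensions [L T^-2].
m (mass) has dimensions [M].
F (force) has dimensions [L M T^-2].

Left side: [L M T^-2]
Right side: [L^2 M T^-4]

The two sides have different dimensions, so the equation is NOT dimensionally consistent.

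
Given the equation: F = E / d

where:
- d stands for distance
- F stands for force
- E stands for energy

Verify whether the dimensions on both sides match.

Yes

d (distance) has dimensions [L].
F (force) has dimensions [L M T^-2].
E (energy) has dimensions [L^2 M T^-2].

Left side: [L M T^-2]
Right side: [L M T^-2]

Both sides have the same dimensions, so the equation is dimensionally consistent.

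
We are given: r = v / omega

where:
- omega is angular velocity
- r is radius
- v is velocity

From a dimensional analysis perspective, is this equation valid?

Yes

omega (angular velocity) has dimensions [T^-1].
r (radius) has dimensions [L].
v (velocity) has dimensions [L T^-1].

Left side: [L]
Right side: [L]

Both sides have the same dimensions, so the equation is dimensionally consistent.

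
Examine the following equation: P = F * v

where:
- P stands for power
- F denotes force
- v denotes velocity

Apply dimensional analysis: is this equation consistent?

Yes

P (power) has dimensions [L^2 M T^-3].
F (force) has dimensions [L M T^-2].
v (velocity) has dimensions [L T^-1].

Left side: [L^2 M T^-3]
Right side: [L^2 M T^-3]

Both sides have the same dimensions, so the equation is dimensionally consistent.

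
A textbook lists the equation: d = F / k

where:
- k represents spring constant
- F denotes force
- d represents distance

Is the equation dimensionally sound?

Yes

k (spring constant) has dimensions [M T^-2].
F (force) has dimensions [L M T^-2].
d (distance) has dimensions [L].

Left side: [L]
Right side: [L]

Both sides have the same dimensions, so the equation is dimensionally consistent.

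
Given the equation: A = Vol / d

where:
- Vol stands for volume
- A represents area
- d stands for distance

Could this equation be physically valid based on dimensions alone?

Yes

Vol (volume) has dimensions [L^3].
A (area) has dimensions [L^2].
d (distance) has dimensions [L].

Left side: [L^2]
Right side: [L^2]

Both sides have the same dimensions, so the equation is dimensionally consistent.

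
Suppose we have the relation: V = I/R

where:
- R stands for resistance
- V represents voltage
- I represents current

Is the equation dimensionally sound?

No

R (resistance) has dimensions [I^-2 L^2 M T^-3].
V (voltage) has dimensions [I^-1 L^2 M T^-3].
I (current) has dimensions [I].

Left side: [I^-1 L^2 M T^-3]
Right side: [I^3 L^-2 M^-1 T^3]

The two sides have different dimensions, so the equation is NOT dimensionally consistent.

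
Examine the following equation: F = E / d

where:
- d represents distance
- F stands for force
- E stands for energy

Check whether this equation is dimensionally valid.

Yes

d (distance) has dimensions [L].
F (force) has dimensions [L M T^-2].
E (energy) has dimensions [L^2 M T^-2].

Left side: [L M T^-2]
Right side: [L M T^-2]

Both sides have the same dimensions, so the equation is dimensionally consistent.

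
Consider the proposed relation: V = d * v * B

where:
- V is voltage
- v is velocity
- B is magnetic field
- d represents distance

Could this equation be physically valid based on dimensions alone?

Yes

V (voltage) has dimensions [I^-1 L^2 M T^-3].
v (velocity) has dimensions [L T^-1].
B (magnetic field) has dimensions [I^-1 M T^-2].
d (distance) has dimensions [L].

Left side: [I^-1 L^2 M T^-3]
Right side: [I^-1 L^2 M T^-3]

Both sides have the same dimensions, so the equation is dimensionally consistent.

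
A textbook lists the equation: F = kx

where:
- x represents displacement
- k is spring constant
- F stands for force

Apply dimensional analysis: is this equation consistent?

Yes

x (displacement) has dimensions [L].
k (spring constant) has dimensions [M T^-2].
F (force) has dimensions [L M T^-2].

Left side: [L M T^-2]
Right side: [L M T^-2]

Both sides have the same dimensions, so the equation is dimensionally consistent.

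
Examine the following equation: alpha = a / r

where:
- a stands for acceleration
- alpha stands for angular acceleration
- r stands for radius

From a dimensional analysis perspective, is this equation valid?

Yes

a (acceleration) has dimensions [L T^-2].
alpha (angular acceleration) has dimensions [T^-2].
r (radius) has dimensions [L].

Left side: [T^-2]
Right side: [T^-2]

Both sides have the same dimensions, so the equation is dimensionally consistent.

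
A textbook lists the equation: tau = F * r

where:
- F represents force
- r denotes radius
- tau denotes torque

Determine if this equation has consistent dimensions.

Yes

F (force) has dimensions [L M T^-2].
r (radius) has dimensions [L].
tau (torque) has dimensions [L^2 M T^-2].

Left side: [L^2 M T^-2]
Right side: [L^2 M T^-2]

Both sides have the same dimensions, so the equation is dimensionally consistent.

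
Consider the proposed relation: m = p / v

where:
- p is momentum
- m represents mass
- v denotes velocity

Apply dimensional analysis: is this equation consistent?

Yes

p (momentum) has dimensions [L M T^-1].
m (mass) has dimensions [M].
v (velocity) has dimensions [L T^-1].

Left side: [M]
Right side: [M]

Both sides have the same dimensions, so the equation is dimensionally consistent.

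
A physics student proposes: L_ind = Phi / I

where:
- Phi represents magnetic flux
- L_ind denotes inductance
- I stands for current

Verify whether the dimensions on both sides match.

Yes

Phi (magnetic flux) has dimensions [I^-1 L^2 M T^-2].
L_ind (inductance) has dimensions [I^-2 L^2 M T^-2].
I (current) has dimensions [I].

Left side: [I^-2 L^2 M T^-2]
Right side: [I^-2 L^2 M T^-2]

Both sides have the same dimensions, so the equation is dimensionally consistent.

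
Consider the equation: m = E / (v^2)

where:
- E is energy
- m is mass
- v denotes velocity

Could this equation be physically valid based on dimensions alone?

Yes

E (energy) has dimensions [L^2 M T^-2].
m (mass) has dimensions [M].
v (velocity) has dimensions [L T^-1].

Left side: [M]
Right side: [M]

Both sides have the same dimensions, so the equation is dimensionally consistent.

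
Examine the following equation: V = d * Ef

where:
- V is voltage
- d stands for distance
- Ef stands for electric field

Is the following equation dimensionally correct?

Yes

V (voltage) has dimensions [I^-1 L^2 M T^-3].
d (distance) has dimensions [L].
Ef (electric field) has dimensions [I^-1 L M T^-3].

Left side: [I^-1 L^2 M T^-3]
Right side: [I^-1 L^2 M T^-3]

Both sides have the same dimensions, so the equation is dimensionally consistent.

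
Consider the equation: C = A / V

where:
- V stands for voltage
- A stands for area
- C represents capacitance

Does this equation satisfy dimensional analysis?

No

V (voltage) has dimensions [I^-1 L^2 M T^-3].
A (area) has dimensions [L^2].
C (capacitance) has dimensions [I^2 L^-2 M^-1 T^4].

Left side: [I^2 L^-2 M^-1 T^4]
Right side: [I M^-1 T^3]

The two sides have different dimensions, so the equation is NOT dimensionally consistent.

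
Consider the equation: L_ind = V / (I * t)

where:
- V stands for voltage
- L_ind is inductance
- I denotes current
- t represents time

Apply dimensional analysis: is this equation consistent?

No

V (voltage) has dimensions [I^-1 L^2 M T^-3].
L_ind (inductance) has dimensions [I^-2 L^2 M T^-2].
I (current) has dimensions [I].
t (time) has dimensions [T].

Left side: [I^-2 L^2 M T^-2]
Right side: [I^-2 L^2 M T^-4]

The two sides have different dimensions, so the equation is NOT dimensionally consistent.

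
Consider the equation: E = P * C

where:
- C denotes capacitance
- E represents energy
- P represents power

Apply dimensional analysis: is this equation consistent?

No

C (capacitance) has dimensions [I^2 L^-2 M^-1 T^4].
E (energy) has dimensions [L^2 M T^-2].
P (power) has dimensions [L^2 M T^-3].

Left side: [L^2 M T^-2]
Right side: [I^2 T]

The two sides have different dimensions, so the equation is NOT dimensionally consistent.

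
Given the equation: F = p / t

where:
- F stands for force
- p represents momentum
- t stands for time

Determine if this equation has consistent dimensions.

Yes

F (force) has dimensions [L M T^-2].
p (momentum) has dimensions [L M T^-1].
t (time) has dimensions [T].

Left side: [L M T^-2]
Right side: [L M T^-2]

Both sides have the same dimensions, so the equation is dimensionally consistent.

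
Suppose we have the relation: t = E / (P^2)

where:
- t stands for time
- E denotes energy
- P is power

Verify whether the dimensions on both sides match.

No

t (time) has dimensions [T].
E (energy) has dimensions [L^2 M T^-2].
P (power) has dimensions [L^2 M T^-3].

Left side: [T]
Right side: [L^-2 M^-1 T^4]

The two sides have different dimensions, so the equation is NOT dimensionally consistent.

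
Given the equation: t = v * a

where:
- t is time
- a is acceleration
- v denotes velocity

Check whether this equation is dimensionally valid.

No

t (time) has dimensions [T].
a (acceleration) has dimensions [L T^-2].
v (velocity) has dimensions [L T^-1].

Left side: [T]
Right side: [L^2 T^-3]

The two sides have different dimensions, so the equation is NOT dimensionally consistent.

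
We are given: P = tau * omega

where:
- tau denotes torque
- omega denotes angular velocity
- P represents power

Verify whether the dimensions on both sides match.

Yes

tau (torque) has dimensions [L^2 M T^-2].
omega (angular velocity) has dimensions [T^-1].
P (power) has dimensions [L^2 M T^-3].

Left side: [L^2 M T^-3]
Right side: [L^2 M T^-3]

Both sides have the same dimensions, so the equation is dimensionally consistent.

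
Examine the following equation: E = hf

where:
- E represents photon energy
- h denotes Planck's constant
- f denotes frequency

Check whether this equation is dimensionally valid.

Yes

E (photon energy) has dimensions [L^2 M T^-2].
h (Planck's constant) has dimensions [L^2 M T^-1].
f (frequency) has dimensions [T^-1].

Left side: [L^2 M T^-2]
Right side: [L^2 M T^-2]

Both sides have the same dimensions, so the equation is dimensionally consistent.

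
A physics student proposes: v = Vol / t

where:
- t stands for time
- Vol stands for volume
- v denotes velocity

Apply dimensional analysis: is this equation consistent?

No

t (time) has dimensions [T].
Vol (volume) has dimensions [L^3].
v (velocity) has dimensions [L T^-1].

Left side: [L T^-1]
Right side: [L^3 T^-1]

The two sides have different dimensions, so the equation is NOT dimensionally consistent.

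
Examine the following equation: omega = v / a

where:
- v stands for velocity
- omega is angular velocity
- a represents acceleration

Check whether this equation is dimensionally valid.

No

v (velocity) has dimensions [L T^-1].
omega (angular velocity) has dimensions [T^-1].
a (acceleration) has dimensions [L T^-2].

Left side: [T^-1]
Right side: [T]

The two sides have different dimensions, so the equation is NOT dimensionally consistent.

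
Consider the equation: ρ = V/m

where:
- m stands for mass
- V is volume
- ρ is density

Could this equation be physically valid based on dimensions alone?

No

m (mass) has dimensions [M].
V (volume) has dimensions [L^3].
ρ (density) has dimensions [L^-3 M].

Left side: [L^-3 M]
Right side: [L^3 M^-1]

The two sides have different dimensions, so the equation is NOT dimensionally consistent.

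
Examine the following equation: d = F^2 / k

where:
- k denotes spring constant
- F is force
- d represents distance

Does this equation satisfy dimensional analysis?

No

k (spring constant) has dimensions [M T^-2].
F (force) has dimensions [L M T^-2].
d (distance) has dimensions [L].

Left side: [L]
Right side: [L^2 M T^-2]

The two sides have different dimensions, so the equation is NOT dimensionally consistent.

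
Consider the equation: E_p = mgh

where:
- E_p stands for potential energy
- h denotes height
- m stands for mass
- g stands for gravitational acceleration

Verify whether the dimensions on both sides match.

Yes

E_p (potential energy) has dimensions [L^2 M T^-2].
h (height) has dimensions [L].
m (mass) has dimensions [M].
g (gravitational acceleration) has dimensions [L T^-2].

Left side: [L^2 M T^-2]
Right side: [L^2 M T^-2]

Both sides have the same dimensions, so the equation is dimensionally consistent.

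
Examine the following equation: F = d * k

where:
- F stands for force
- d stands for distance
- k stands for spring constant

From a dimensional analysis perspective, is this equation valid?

Yes

F (force) has dimensions [L M T^-2].
d (distance) has dimensions [L].
k (spring constant) has dimensions [M T^-2].

Left side: [L M T^-2]
Right side: [L M T^-2]

Both sides have the same dimensions, so the equation is dimensionally consistent.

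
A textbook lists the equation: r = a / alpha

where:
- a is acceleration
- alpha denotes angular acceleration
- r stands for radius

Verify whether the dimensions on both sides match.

Yes

a (acceleration) has dimensions [L T^-2].
alpha (angular acceleration) has dimensions [T^-2].
r (radius) has dimensions [L].

Left side: [L]
Right side: [L]

Both sides have the same dimensions, so the equation is dimensionally consistent.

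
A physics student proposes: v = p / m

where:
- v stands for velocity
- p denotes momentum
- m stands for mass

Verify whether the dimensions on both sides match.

Yes

v (velocity) has dimensions [L T^-1].
p (momentum) has dimensions [L M T^-1].
m (mass) has dimensions [M].

Left side: [L T^-1]
Right side: [L T^-1]

Both sides have the same dimensions, so the equation is dimensionally consistent.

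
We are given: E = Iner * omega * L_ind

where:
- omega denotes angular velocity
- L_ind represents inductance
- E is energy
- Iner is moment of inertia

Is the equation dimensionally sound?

No

omega (angular velocity) has dimensions [T^-1].
L_ind (inductance) has dimensions [I^-2 L^2 M T^-2].
E (energy) has dimensions [L^2 M T^-2].
Iner (moment of inertia) has dimensions [L^2 M].

Left side: [L^2 M T^-2]
Right side: [I^-2 L^4 M^2 T^-3]

The two sides have different dimensions, so the equation is NOT dimensionally consistent.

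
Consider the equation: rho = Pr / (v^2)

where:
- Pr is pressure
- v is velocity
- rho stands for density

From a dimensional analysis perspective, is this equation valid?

Yes

Pr (pressure) has dimensions [L^-1 M T^-2].
v (velocity) has dimensions [L T^-1].
rho (density) has dimensions [L^-3 M].

Left side: [L^-3 M]
Right side: [L^-3 M]

Both sides have the same dimensions, so the equation is dimensionally consistent.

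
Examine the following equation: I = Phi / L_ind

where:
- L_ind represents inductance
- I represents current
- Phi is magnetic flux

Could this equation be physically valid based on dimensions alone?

Yes

L_ind (inductance) has dimensions [I^-2 L^2 M T^-2].
I (current) has dimensions [I].
Phi (magnetic flux) has dimensions [I^-1 L^2 M T^-2].

Left side: [I]
Right side: [I]

Both sides have the same dimensions, so the equation is dimensionally consistent.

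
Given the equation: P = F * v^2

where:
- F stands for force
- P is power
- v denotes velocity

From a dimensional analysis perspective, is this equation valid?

No

F (force) has dimensions [L M T^-2].
P (power) has dimensions [L^2 M T^-3].
v (velocity) has dimensions [L T^-1].

Left side: [L^2 M T^-3]
Right side: [L^3 M T^-4]

The two sides have different dimensions, so the equation is NOT dimensionally consistent.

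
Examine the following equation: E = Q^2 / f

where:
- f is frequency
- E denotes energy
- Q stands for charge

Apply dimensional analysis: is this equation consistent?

No

f (frequency) has dimensions [T^-1].
E (energy) has dimensions [L^2 M T^-2].
Q (charge) has dimensions [I T].

Left side: [L^2 M T^-2]
Right side: [I^2 T^3]

The two sides have different dimensions, so the equation is NOT dimensionally consistent.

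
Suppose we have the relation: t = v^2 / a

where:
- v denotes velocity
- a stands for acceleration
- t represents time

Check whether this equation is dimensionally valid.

No

v (velocity) has dimensions [L T^-1].
a (acceleration) has dimensions [L T^-2].
t (time) has dimensions [T].

Left side: [T]
Right side: [L]

The two sides have different dimensions, so the equation is NOT dimensionally consistent.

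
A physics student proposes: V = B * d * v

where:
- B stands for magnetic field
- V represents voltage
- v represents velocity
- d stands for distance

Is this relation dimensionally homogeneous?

Yes

B (magnetic field) has dimensions [I^-1 M T^-2].
V (voltage) has dimensions [I^-1 L^2 M T^-3].
v (velocity) has dimensions [L T^-1].
d (distance) has dimensions [L].

Left side: [I^-1 L^2 M T^-3]
Right side: [I^-1 L^2 M T^-3]

Both sides have the same dimensions, so the equation is dimensionally consistent.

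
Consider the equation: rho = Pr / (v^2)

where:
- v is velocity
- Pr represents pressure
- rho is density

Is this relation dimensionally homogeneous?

Yes

v (velocity) has dimensions [L T^-1].
Pr (pressure) has dimensions [L^-1 M T^-2].
rho (density) has dimensions [L^-3 M].

Left side: [L^-3 M]
Right side: [L^-3 M]

Both sides have the same dimensions, so the equation is dimensionally consistent.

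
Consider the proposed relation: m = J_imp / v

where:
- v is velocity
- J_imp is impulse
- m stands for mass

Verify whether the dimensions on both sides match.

Yes

v (velocity) has dimensions [L T^-1].
J_imp (impulse) has dimensions [L M T^-1].
m (mass) has dimensions [M].

Left side: [M]
Right side: [M]

Both sides have the same dimensions, so the equation is dimensionally consistent.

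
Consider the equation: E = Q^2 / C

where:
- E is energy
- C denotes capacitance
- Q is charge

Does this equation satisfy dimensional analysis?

Yes

E (energy) has dimensions [L^2 M T^-2].
C (capacitance) has dimensions [I^2 L^-2 M^-1 T^4].
Q (charge) has dimensions [I T].

Left side: [L^2 M T^-2]
Right side: [L^2 M T^-2]

Both sides have the same dimensions, so the equation is dimensionally consistent.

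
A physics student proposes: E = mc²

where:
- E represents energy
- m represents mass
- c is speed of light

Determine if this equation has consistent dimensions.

Yes

E (energy) has dimensions [L^2 M T^-2].
m (mass) has dimensions [M].
c (speed of light) has dimensions [L T^-1].

Left side: [L^2 M T^-2]
Right side: [L^2 M T^-2]

Both sides have the same dimensions, so the equation is dimensionally consistent.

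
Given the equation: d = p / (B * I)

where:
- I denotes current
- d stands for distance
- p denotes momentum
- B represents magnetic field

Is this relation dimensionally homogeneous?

No

I (current) has dimensions [I].
d (distance) has dimensions [L].
p (momentum) has dimensions [L M T^-1].
B (magnetic field) has dimensions [I^-1 M T^-2].

Left side: [L]
Right side: [L T]

The two sides have different dimensions, so the equation is NOT dimensionally consistent.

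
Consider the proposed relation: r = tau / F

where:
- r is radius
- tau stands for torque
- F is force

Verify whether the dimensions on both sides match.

Yes

r (radius) has dimensions [L].
tau (torque) has dimensions [L^2 M T^-2].
F (force) has dimensions [L M T^-2].

Left side: [L]
Right side: [L]

Both sides have the same dimensions, so the equation is dimensionally consistent.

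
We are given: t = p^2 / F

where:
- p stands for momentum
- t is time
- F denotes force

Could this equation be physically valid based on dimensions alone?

No

p (momentum) has dimensions [L M T^-1].
t (time) has dimensions [T].
F (force) has dimensions [L M T^-2].

Left side: [T]
Right side: [L M]

The two sides have different dimensions, so the equation is NOT dimensionally consistent.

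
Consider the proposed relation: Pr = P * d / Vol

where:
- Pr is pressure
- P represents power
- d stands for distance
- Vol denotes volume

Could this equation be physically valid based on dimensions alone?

No

Pr (pressure) has dimensions [L^-1 M T^-2].
P (power) has dimensions [L^2 M T^-3].
d (distance) has dimensions [L].
Vol (volume) has dimensions [L^3].

Left side: [L^-1 M T^-2]
Right side: [M T^-3]

The two sides have different dimensions, so the equation is NOT dimensionally consistent.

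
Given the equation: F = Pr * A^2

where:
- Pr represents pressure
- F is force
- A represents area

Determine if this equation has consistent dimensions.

No

Pr (pressure) has dimensions [L^-1 M T^-2].
F (force) has dimensions [L M T^-2].
A (area) has dimensions [L^2].

Left side: [L M T^-2]
Right side: [L^3 M T^-2]

The two sides have different dimensions, so the equation is NOT dimensionally consistent.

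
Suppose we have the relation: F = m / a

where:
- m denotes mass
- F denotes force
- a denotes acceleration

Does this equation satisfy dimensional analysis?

No

m (mass) has dimensions [M].
F (force) has dimensions [L M T^-2].
a (acceleration) has dimensions [L T^-2].

Left side: [L M T^-2]
Right side: [L^-1 M T^2]

The two sides have different dimensions, so the equation is NOT dimensionally consistent.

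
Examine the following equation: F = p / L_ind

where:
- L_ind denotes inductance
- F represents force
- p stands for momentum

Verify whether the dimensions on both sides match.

No

L_ind (inductance) has dimensions [I^-2 L^2 M T^-2].
F (force) has dimensions [L M T^-2].
p (momentum) has dimensions [L M T^-1].

Left side: [L M T^-2]
Right side: [I^2 L^-1 T]

The two sides have different dimensions, so the equation is NOT dimensionally consistent.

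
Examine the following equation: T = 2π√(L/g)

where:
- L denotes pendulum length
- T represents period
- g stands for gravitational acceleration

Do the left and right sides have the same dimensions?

Yes

L (pendulum length) has dimensions [L].
T (period) has dimensions [T].
g (gravitational acceleration) has dimensions [L T^-2].

Left side: [T]
Right side: [T]

Both sides have the same dimensions, so the equation is dimensionally consistent.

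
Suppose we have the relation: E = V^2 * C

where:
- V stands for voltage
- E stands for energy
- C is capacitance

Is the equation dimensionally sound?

Yes

V (voltage) has dimensions [I^-1 L^2 M T^-3].
E (energy) has dimensions [L^2 M T^-2].
C (capacitance) has dimensions [I^2 L^-2 M^-1 T^4].

Left side: [L^2 M T^-2]
Right side: [L^2 M T^-2]

Both sides have the same dimensions, so the equation is dimensionally consistent.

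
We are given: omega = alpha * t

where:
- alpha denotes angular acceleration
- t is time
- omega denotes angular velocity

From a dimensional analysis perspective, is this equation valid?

Yes

alpha (angular acceleration) has dimensions [T^-2].
t (time) has dimensions [T].
omega (angular velocity) has dimensions [T^-1].

Left side: [T^-1]
Right side: [T^-1]

Both sides have the same dimensions, so the equation is dimensionally consistent.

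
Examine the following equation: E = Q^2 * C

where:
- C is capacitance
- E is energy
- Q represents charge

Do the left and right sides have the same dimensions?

No

C (capacitance) has dimensions [I^2 L^-2 M^-1 T^4].
E (energy) has dimensions [L^2 M T^-2].
Q (charge) has dimensions [I T].

Left side: [L^2 M T^-2]
Right side: [I^4 L^-2 M^-1 T^6]

The two sides have different dimensions, so the equation is NOT dimensionally consistent.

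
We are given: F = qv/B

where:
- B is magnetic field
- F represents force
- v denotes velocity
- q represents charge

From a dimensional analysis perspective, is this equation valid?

No

B (magnetic field) has dimensions [I^-1 M T^-2].
F (force) has dimensions [L M T^-2].
v (velocity) has dimensions [L T^-1].
q (charge) has dimensions [I T].

Left side: [L M T^-2]
Right side: [I^2 L M^-1 T^2]

The two sides have different dimensions, so the equation is NOT dimensionally consistent.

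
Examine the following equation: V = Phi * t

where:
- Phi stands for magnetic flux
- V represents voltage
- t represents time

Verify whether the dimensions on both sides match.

No

Phi (magnetic flux) has dimensions [I^-1 L^2 M T^-2].
V (voltage) has dimensions [I^-1 L^2 M T^-3].
t (time) has dimensions [T].

Left side: [I^-1 L^2 M T^-3]
Right side: [I^-1 L^2 M T^-1]

The two sides have different dimensions, so the equation is NOT dimensionally consistent.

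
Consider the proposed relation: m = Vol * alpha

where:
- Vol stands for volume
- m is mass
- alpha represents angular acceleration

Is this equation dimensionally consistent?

No

Vol (volume) has dimensions [L^3].
m (mass) has dimensions [M].
alpha (angular acceleration) has dimensions [T^-2].

Left side: [M]
Right side: [L^3 T^-2]

The two sides have different dimensions, so the equation is NOT dimensionally consistent.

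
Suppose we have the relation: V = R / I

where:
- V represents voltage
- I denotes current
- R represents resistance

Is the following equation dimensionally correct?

No

V (voltage) has dimensions [I^-1 L^2 M T^-3].
I (current) has dimensions [I].
R (resistance) has dimensions [I^-2 L^2 M T^-3].

Left side: [I^-1 L^2 M T^-3]
Right side: [I^-3 L^2 M T^-3]

The two sides have different dimensions, so the equation is NOT dimensionally consistent.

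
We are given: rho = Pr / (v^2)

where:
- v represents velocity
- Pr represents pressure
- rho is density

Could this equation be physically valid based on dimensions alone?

Yes

v (velocity) has dimensions [L T^-1].
Pr (pressure) has dimensions [L^-1 M T^-2].
rho (density) has dimensions [L^-3 M].

Left side: [L^-3 M]
Right side: [L^-3 M]

Both sides have the same dimensions, so the equation is dimensionally consistent.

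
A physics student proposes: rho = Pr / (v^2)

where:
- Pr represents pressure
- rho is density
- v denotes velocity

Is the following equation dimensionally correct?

Yes

Pr (pressure) has dimensions [L^-1 M T^-2].
rho (density) has dimensions [L^-3 M].
v (velocity) has dimensions [L T^-1].

Left side: [L^-3 M]
Right side: [L^-3 M]

Both sides have the same dimensions, so the equation is dimensionally consistent.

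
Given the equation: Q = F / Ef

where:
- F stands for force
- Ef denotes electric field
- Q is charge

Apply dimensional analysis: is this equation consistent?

Yes

F (force) has dimensions [L M T^-2].
Ef (electric field) has dimensions [I^-1 L M T^-3].
Q (charge) has dimensions [I T].

Left side: [I T]
Right side: [I T]

Both sides have the same dimensions, so the equation is dimensionally consistent.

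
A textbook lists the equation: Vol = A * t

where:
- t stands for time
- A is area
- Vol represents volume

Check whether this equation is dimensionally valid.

No

t (time) has dimensions [T].
A (area) has dimensions [L^2].
Vol (volume) has dimensions [L^3].

Left side: [L^3]
Right side: [L^2 T]

The two sides have different dimensions, so the equation is NOT dimensionally consistent.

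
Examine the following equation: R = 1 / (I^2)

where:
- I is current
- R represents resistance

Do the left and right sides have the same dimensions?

No

I (current) has dimensions [I].
R (resistance) has dimensions [I^-2 L^2 M T^-3].

Left side: [I^-2 L^2 M T^-3]
Right side: [I^-2]

The two sides have different dimensions, so the equation is NOT dimensionally consistent.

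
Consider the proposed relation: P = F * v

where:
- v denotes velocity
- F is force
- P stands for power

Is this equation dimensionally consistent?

Yes

v (velocity) has dimensions [L T^-1].
F (force) has dimensions [L M T^-2].
P (power) has dimensions [L^2 M T^-3].

Left side: [L^2 M T^-3]
Right side: [L^2 M T^-3]

Both sides have the same dimensions, so the equation is dimensionally consistent.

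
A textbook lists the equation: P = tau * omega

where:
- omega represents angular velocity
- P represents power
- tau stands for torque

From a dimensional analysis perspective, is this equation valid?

Yes

omega (angular velocity) has dimensions [T^-1].
P (power) has dimensions [L^2 M T^-3].
tau (torque) has dimensions [L^2 M T^-2].

Left side: [L^2 M T^-3]
Right side: [L^2 M T^-3]

Both sides have the same dimensions, so the equation is dimensionally consistent.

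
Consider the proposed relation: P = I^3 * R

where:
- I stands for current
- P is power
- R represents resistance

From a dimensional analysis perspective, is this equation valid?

No

I (current) has dimensions [I].
P (power) has dimensions [L^2 M T^-3].
R (resistance) has dimensions [I^-2 L^2 M T^-3].

Left side: [L^2 M T^-3]
Right side: [I L^2 M T^-3]

The two sides have different dimensions, so the equation is NOT dimensionally consistent.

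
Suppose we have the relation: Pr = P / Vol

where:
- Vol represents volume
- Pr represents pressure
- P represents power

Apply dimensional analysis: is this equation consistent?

No

Vol (volume) has dimensions [L^3].
Pr (pressure) has dimensions [L^-1 M T^-2].
P (power) has dimensions [L^2 M T^-3].

Left side: [L^-1 M T^-2]
Right side: [L^-1 M T^-3]

The two sides have different dimensions, so the equation is NOT dimensionally consistent.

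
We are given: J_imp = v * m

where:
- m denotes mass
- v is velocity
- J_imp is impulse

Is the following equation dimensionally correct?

Yes

m (mass) has dimensions [M].
v (velocity) has dimensions [L T^-1].
J_imp (impulse) has dimensions [L M T^-1].

Left side: [L M T^-1]
Right side: [L M T^-1]

Both sides have the same dimensions, so the equation is dimensionally consistent.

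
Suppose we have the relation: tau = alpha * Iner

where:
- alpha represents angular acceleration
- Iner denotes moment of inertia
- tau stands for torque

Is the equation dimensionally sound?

Yes

alpha (angular acceleration) has dimensions [T^-2].
Iner (moment of inertia) has dimensions [L^2 M].
tau (torque) has dimensions [L^2 M T^-2].

Left side: [L^2 M T^-2]
Right side: [L^2 M T^-2]

Both sides have the same dimensions, so the equation is dimensionally consistent.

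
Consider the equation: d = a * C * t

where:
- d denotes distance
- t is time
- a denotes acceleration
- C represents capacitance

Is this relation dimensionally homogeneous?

No

d (distance) has dimensions [L].
t (time) has dimensions [T].
a (acceleration) has dimensions [L T^-2].
C (capacitance) has dimensions [I^2 L^-2 M^-1 T^4].

Left side: [L]
Right side: [I^2 L^-1 M^-1 T^3]

The two sides have different dimensions, so the equation is NOT dimensionally consistent.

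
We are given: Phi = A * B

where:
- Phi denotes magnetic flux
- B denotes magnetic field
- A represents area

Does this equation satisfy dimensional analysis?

Yes

Phi (magnetic flux) has dimensions [I^-1 L^2 M T^-2].
B (magnetic field) has dimensions [I^-1 M T^-2].
A (area) has dimensions [L^2].

Left side: [I^-1 L^2 M T^-2]
Right side: [I^-1 L^2 M T^-2]

Both sides have the same dimensions, so the equation is dimensionally consistent.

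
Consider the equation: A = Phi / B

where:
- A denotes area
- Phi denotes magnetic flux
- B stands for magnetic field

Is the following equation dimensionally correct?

Yes

A (area) has dimensions [L^2].
Phi (magnetic flux) has dimensions [I^-1 L^2 M T^-2].
B (magnetic field) has dimensions [I^-1 M T^-2].

Left side: [L^2]
Right side: [L^2]

Both sides have the same dimensions, so the equation is dimensionally consistent.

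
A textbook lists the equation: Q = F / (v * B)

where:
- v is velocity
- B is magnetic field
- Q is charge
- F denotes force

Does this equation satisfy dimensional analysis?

Yes

v (velocity) has dimensions [L T^-1].
B (magnetic field) has dimensions [I^-1 M T^-2].
Q (charge) has dimensions [I T].
F (force) has dimensions [L M T^-2].

Left side: [I T]
Right side: [I T]

Both sides have the same dimensions, so the equation is dimensionally consistent.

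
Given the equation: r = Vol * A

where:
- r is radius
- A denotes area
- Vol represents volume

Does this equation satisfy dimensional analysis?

No

r (radius) has dimensions [L].
A (area) has dimensions [L^2].
Vol (volume) has dimensions [L^3].

Left side: [L]
Right side: [L^5]

The two sides have different dimensions, so the equation is NOT dimensionally consistent.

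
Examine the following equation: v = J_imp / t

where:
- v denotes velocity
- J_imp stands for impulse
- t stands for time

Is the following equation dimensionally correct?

No

v (velocity) has dimensions [L T^-1].
J_imp (impulse) has dimensions [L M T^-1].
t (time) has dimensions [T].

Left side: [L T^-1]
Right side: [L M T^-2]

The two sides have different dimensions, so the equation is NOT dimensionally consistent.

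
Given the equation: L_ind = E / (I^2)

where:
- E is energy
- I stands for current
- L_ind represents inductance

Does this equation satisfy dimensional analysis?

Yes

E (energy) has dimensions [L^2 M T^-2].
I (current) has dimensions [I].
L_ind (inductance) has dimensions [I^-2 L^2 M T^-2].

Left side: [I^-2 L^2 M T^-2]
Right side: [I^-2 L^2 M T^-2]

Both sides have the same dimensions, so the equation is dimensionally consistent.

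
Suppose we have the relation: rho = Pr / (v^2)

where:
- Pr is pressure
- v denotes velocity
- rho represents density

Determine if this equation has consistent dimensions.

Yes

Pr (pressure) has dimensions [L^-1 M T^-2].
v (velocity) has dimensions [L T^-1].
rho (density) has dimensions [L^-3 M].

Left side: [L^-3 M]
Right side: [L^-3 M]

Both sides have the same dimensions, so the equation is dimensionally consistent.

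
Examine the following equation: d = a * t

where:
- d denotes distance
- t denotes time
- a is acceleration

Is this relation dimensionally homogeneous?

No

d (distance) has dimensions [L].
t (time) has dimensions [T].
a (acceleration) has dimensions [L T^-2].

Left side: [L]
Right side: [L T^-1]

The two sides have different dimensions, so the equation is NOT dimensionally consistent.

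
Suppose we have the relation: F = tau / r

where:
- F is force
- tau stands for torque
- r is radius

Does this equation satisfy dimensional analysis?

Yes

F (force) has dimensions [L M T^-2].
tau (torque) has dimensions [L^2 M T^-2].
r (radius) has dimensions [L].

Left side: [L M T^-2]
Right side: [L M T^-2]

Both sides have the same dimensions, so the equation is dimensionally consistent.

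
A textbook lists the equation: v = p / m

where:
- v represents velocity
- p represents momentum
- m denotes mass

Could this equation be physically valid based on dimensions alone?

Yes

v (velocity) has dimensions [L T^-1].
p (momentum) has dimensions [L M T^-1].
m (mass) has dimensions [M].

Left side: [L T^-1]
Right side: [L T^-1]

Both sides have the same dimensions, so the equation is dimensionally consistent.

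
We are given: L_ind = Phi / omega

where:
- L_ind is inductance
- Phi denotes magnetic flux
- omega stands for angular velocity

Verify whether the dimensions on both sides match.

No

L_ind (inductance) has dimensions [I^-2 L^2 M T^-2].
Phi (magnetic flux) has dimensions [I^-1 L^2 M T^-2].
omega (angular velocity) has dimensions [T^-1].

Left side: [I^-2 L^2 M T^-2]
Right side: [I^-1 L^2 M T^-1]

The two sides have different dimensions, so the equation is NOT dimensionally consistent.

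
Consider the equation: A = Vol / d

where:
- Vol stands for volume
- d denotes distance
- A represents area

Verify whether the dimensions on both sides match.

Yes

Vol (volume) has dimensions [L^3].
d (distance) has dimensions [L].
A (area) has dimensions [L^2].

Left side: [L^2]
Right side: [L^2]

Both sides have the same dimensions, so the equation is dimensionally consistent.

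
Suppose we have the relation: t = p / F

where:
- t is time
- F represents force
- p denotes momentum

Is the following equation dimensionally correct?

Yes

t (time) has dimensions [T].
F (force) has dimensions [L M T^-2].
p (momentum) has dimensions [L M T^-1].

Left side: [T]
Right side: [T]

Both sides have the same dimensions, so the equation is dimensionally consistent.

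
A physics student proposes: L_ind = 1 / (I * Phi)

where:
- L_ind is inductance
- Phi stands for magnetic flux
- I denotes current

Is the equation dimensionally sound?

No

L_ind (inductance) has dimensions [I^-2 L^2 M T^-2].
Phi (magnetic flux) has dimensions [I^-1 L^2 M T^-2].
I (current) has dimensions [I].

Left side: [I^-2 L^2 M T^-2]
Right side: [L^-2 M^-1 T^2]

The two sides have different dimensions, so the equation is NOT dimensionally consistent.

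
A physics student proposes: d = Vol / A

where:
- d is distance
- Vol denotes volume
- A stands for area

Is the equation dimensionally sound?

Yes

d (distance) has dimensions [L].
Vol (volume) has dimensions [L^3].
A (area) has dimensions [L^2].

Left side: [L]
Right side: [L]

Both sides have the same dimensions, so the equation is dimensionally consistent.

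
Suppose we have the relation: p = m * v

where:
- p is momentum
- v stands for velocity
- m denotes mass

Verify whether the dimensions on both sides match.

Yes

p (momentum) has dimensions [L M T^-1].
v (velocity) has dimensions [L T^-1].
m (mass) has dimensions [M].

Left side: [L M T^-1]
Right side: [L M T^-1]

Both sides have the same dimensions, so the equation is dimensionally consistent.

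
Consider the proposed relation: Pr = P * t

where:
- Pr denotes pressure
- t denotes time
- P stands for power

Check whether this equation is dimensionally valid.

No

Pr (pressure) has dimensions [L^-1 M T^-2].
t (time) has dimensions [T].
P (power) has dimensions [L^2 M T^-3].

Left side: [L^-1 M T^-2]
Right side: [L^2 M T^-2]

The two sides have different dimensions, so the equation is NOT dimensionally consistent.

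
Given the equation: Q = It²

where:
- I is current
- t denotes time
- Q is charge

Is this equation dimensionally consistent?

No

I (current) has dimensions [I].
t (time) has dimensions [T].
Q (charge) has dimensions [I T].

Left side: [I T]
Right side: [I T^2]

The two sides have different dimensions, so the equation is NOT dimensionally consistent.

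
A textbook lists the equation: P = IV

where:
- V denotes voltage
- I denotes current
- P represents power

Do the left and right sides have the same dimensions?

Yes

V (voltage) has dimensions [I^-1 L^2 M T^-3].
I (current) has dimensions [I].
P (power) has dimensions [L^2 M T^-3].

Left side: [L^2 M T^-3]
Right side: [L^2 M T^-3]

Both sides have the same dimensions, so the equation is dimensionally consistent.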